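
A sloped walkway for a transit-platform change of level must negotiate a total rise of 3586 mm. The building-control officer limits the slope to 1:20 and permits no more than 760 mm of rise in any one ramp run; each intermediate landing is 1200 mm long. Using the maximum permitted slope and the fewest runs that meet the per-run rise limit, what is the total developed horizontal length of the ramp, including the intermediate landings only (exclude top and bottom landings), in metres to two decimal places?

At most 760 each: 3586/760 = 4.72, giving 5 ramp runs. That means 4 intermediate landings.
Horizontal run for 3586 mm of rise at 1:20 is 3586 × 20 = 71720 mm.
4 intermediate landings contribute 4 × 1200 = 4800 mm.
Total developed length = 71720 + 4800 = 76520 mm.
= 76.52 m.

76.52 m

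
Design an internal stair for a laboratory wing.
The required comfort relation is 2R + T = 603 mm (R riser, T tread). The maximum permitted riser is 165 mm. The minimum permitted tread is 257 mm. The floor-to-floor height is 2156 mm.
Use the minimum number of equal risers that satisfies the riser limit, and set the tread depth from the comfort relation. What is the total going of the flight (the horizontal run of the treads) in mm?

2156 / 165 = 13.07, so 14 risers are needed.
Riser R = 2156 / 14 = 154 mm, within the 165 mm limit.
Tread T = 603 − 2 × 154 = 295 mm (≥ 257 mm).
Going = (14 − 1) × 295 = 3835 mm.

3835 mm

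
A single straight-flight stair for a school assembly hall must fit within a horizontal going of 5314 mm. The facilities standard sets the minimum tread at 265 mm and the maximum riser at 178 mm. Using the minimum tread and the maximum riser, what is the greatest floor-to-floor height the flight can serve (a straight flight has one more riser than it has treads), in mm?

5314 / 265 = 20.05, so 20 treads fit.
Risers = treads + 1 = 21.
Maximum height = 21 × 178 = 3738 mm.

3738 mm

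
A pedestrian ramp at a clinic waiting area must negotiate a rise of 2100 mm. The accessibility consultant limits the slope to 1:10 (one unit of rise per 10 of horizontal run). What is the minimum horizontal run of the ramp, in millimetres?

Run = rise × 10 = 2100 × 10 = 21000 mm.

21000 mm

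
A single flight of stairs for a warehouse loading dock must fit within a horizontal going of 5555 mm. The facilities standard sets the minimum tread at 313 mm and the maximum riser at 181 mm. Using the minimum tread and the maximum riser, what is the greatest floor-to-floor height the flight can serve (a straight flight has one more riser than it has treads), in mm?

Treads that fit: ⌊5555 / 313⌋ = 17.
Risers = treads + 1 = 18.
Maximum height = 18 × 181 = 3258 mm.

3258 mm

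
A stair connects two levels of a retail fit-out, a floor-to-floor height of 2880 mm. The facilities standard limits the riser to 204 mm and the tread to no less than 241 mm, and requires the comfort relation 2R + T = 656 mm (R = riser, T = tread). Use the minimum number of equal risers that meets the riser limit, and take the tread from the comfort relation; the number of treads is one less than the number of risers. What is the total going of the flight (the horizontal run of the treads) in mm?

3808 mm

2880 / 204 = 14.12, so 15 risers are needed.
R = 2880 ÷ 15 = 192 mm.
Tread T = 656 − 2 × 192 = 272 mm (≥ 241 mm).
Going = (15 − 1) × 272 = 3808 mm.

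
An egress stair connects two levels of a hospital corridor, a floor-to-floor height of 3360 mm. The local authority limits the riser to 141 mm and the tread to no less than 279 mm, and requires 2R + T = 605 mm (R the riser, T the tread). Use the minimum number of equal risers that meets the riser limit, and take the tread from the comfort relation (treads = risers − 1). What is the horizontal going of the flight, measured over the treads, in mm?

7475 mm

At most 141 each: 3360/141 = 23.83, giving 24 risers.
R = 3360 ÷ 24 = 140 mm.
Tread T = 605 − 2 × 140 = 325 mm (≥ 279 mm).
Going = (24 − 1) × 325 = 7475 mm.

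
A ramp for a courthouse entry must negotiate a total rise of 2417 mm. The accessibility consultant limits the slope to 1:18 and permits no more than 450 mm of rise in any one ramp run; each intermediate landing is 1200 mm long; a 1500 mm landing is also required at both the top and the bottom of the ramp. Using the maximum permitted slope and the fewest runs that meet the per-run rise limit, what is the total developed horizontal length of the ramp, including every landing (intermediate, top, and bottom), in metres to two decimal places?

52.51 m

At most 450 each: 2417/450 = 5.37, giving 6 ramp runs. That means 5 intermediate landings.
Horizontal run for 2417 mm of rise at 1:18 is 2417 × 18 = 43506 mm.
Intermediate landings: 5 × 1200 = 6000 mm.
Top and bottom landings: 2 × 1500 = 3000 mm.
Total = 43506 + 6000 + 3000 = 52506 mm.
= 52.51 m.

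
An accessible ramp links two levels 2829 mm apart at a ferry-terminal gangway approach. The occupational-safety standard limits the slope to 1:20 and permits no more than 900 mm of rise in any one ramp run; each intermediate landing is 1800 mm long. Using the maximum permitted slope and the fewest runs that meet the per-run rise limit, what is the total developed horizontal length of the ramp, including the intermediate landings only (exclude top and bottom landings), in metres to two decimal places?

⌈2829/900⌉ = 4 ramp runs. That means 3 intermediate landings.
Horizontal run for 2829 mm of rise at 1:20 is 2829 × 20 = 56580 mm.
3 intermediate landings contribute 3 × 1800 = 5400 mm.
Total developed length = 56580 + 5400 = 61980 mm.
= 61.98 m.

61.98 m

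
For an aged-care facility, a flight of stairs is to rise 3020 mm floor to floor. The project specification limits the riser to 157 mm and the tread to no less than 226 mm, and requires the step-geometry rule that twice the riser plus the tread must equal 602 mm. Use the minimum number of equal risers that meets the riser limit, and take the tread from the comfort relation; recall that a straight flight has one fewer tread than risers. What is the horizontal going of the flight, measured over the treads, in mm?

5700 mm

3020 / 157 = 19.236 → round up to 20 risers.
Each riser is 3020/20 = 151 mm (≤ 157 mm).
T = 602 − 2·151 = 300 mm, which satisfies the 226 mm minimum.
Treads = 20 − 1 = 19; going = 19 × 300 = 5700 mm.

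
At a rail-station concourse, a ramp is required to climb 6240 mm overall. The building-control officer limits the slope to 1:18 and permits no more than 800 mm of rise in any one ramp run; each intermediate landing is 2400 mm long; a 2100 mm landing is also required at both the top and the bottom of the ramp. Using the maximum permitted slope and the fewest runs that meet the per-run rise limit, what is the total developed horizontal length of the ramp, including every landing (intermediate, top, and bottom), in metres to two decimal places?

133.32 m

At most 800 each: 6240/800 = 7.80, giving 8 ramp runs. That means 7 intermediate landings.
Horizontal run for 6240 mm of rise at 1:18 is 6240 × 18 = 112320 mm.
7 intermediate landings contribute 7 × 2400 = 16800 mm.
Top and bottom landings: 2 × 2100 = 4200 mm.
Total = 112320 + 16800 + 4200 = 133320 mm.
= 133.32 m.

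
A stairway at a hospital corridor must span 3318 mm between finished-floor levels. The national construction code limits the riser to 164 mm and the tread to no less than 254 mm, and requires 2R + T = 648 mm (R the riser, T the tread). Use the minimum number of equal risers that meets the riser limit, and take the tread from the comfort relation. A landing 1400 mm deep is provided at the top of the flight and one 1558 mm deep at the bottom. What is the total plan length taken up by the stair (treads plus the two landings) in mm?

9598 mm

3318 / 164 = 20.232 → round up to 21 risers.
Riser R = 3318 / 21 = 158 mm, within the 164 mm limit.
T = 648 − 2·158 = 332 mm, which satisfies the 254 mm minimum.
21 risers give 20 treads; going = 20 × 332 = 6640 mm.
Add landings: 6640 + 1400 + 1558 = 9598 mm.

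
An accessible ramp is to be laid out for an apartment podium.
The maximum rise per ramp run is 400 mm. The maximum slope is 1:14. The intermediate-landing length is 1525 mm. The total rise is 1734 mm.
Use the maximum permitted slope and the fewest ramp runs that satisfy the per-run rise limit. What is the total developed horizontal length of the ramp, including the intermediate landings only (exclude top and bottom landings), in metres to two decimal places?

30.38 m

⌈1734/400⌉ = 5 ramp runs. That means 4 intermediate landings.
Horizontal run for 1734 mm of rise at 1:14 is 1734 × 14 = 24276 mm.
Intermediate landings: 4 × 1525 = 6100 mm.
Developed length = 24276 + 6100 = 30376 mm.
= 30.38 m.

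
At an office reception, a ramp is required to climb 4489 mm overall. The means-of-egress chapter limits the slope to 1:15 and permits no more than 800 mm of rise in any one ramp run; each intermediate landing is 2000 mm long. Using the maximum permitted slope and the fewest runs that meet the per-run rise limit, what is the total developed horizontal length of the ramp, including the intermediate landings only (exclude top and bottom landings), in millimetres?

At most 800 each: 4489/800 = 5.61, giving 6 ramp runs. That means 5 intermediate landings.
Horizontal run for 4489 mm of rise at 1:15 is 4489 × 15 = 67335 mm.
5 intermediate landings contribute 5 × 2000 = 10000 mm.
Developed length = 67335 + 10000 = 77335 mm.

77335 mm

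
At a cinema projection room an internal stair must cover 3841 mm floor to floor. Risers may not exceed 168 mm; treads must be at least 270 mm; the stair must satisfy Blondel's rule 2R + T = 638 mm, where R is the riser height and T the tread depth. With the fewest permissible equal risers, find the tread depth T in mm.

At most 168 each: 3841/168 = 22.86, giving 23 risers.
R = 3841 ÷ 23 = 167 mm.
Tread T = 638 − 2 × 167 = 304 mm (≥ 270 mm).

304 mm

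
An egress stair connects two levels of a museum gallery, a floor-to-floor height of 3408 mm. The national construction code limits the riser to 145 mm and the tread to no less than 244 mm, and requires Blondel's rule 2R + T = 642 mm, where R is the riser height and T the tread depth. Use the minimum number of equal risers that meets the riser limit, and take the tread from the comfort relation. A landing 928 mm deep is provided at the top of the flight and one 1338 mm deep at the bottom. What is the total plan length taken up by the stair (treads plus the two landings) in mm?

10500 mm

⌈3408/145⌉ = 24 risers.
Riser R = 3408 / 24 = 142 mm, within the 145 mm limit.
Tread T = 642 − 2 × 142 = 358 mm (≥ 244 mm).
24 risers give 23 treads; going = 23 × 358 = 8234 mm.
Add landings: 8234 + 928 + 1338 = 10500 mm.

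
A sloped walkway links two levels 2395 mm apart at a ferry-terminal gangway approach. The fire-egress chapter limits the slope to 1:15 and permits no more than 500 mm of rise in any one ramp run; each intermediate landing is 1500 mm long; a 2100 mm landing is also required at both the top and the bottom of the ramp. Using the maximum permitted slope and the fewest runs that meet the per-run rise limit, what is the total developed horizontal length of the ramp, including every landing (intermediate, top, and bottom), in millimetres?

46125 mm

2395 / 500 = 4.79, so 5 ramp runs are needed. That means 4 intermediate landings.
Horizontal run for 2395 mm of rise at 1:15 is 2395 × 15 = 35925 mm.
4 intermediate landings contribute 4 × 1500 = 6000 mm.
Top and bottom landings: 2 × 2100 = 4200 mm.
Total = 35925 + 6000 + 4200 = 46125 mm.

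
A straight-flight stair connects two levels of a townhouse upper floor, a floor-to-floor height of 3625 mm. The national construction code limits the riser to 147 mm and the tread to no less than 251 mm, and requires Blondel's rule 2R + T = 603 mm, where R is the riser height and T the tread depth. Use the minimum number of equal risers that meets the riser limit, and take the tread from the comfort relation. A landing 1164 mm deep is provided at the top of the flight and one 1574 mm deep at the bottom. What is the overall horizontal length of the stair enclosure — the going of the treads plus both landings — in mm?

At most 147 each: 3625/147 = 24.66, giving 25 risers.
Each riser is 3625/25 = 145 mm (≤ 147 mm).
From 2R + T = 603: T = 603 − 290 = 313 mm.
25 risers give 24 treads; going = 24 × 313 = 7512 mm.
Enclosure = 7512 + 1164 + 1574 = 10250 mm.

10250 mm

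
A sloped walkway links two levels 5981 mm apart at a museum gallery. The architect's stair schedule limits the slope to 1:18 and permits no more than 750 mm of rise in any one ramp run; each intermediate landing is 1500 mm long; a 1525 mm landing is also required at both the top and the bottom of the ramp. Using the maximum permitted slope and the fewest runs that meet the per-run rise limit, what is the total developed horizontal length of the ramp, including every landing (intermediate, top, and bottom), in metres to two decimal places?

121.21 m

At most 750 each: 5981/750 = 7.97, giving 8 ramp runs. That means 7 intermediate landings.
Horizontal run for 5981 mm of rise at 1:18 is 5981 × 18 = 107658 mm.
Intermediate landings: 7 × 1500 = 10500 mm.
Top and bottom landings: 2 × 1525 = 3050 mm.
Total = 107658 + 10500 + 3050 = 121208 mm.
= 121.21 m.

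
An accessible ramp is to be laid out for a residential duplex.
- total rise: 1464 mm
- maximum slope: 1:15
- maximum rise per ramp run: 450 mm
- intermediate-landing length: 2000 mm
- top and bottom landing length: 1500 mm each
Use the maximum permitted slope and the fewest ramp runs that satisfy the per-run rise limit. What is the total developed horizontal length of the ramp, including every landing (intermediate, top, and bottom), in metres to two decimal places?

30.96 m

1464 / 450 = 3.25, so 4 ramp runs are needed. That means 3 intermediate landings.
Horizontal run for 1464 mm of rise at 1:15 is 1464 × 15 = 21960 mm.
3 intermediate landings contribute 3 × 2000 = 6000 mm.
Top and bottom landings: 2 × 1500 = 3000 mm.
Total = 21960 + 6000 + 3000 = 30960 mm.
= 30.96 m.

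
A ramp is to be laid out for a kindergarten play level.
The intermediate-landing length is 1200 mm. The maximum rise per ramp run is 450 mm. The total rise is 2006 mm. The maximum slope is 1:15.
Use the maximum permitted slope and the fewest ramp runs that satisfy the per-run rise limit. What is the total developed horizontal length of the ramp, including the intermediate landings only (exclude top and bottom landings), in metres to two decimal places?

34.89 m

At most 450 each: 2006/450 = 4.46, giving 5 ramp runs. That means 4 intermediate landings.
Horizontal run for 2006 mm of rise at 1:15 is 2006 × 15 = 30090 mm.
4 intermediate landings contribute 4 × 1200 = 4800 mm.
Total developed length = 30090 + 4800 = 34890 mm.
= 34.89 m.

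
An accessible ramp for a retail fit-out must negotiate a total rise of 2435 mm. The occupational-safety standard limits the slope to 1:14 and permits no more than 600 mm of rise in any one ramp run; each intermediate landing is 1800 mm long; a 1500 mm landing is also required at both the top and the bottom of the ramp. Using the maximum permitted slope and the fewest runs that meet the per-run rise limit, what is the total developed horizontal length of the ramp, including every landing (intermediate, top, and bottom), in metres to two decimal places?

44.29 m

⌈2435/600⌉ = 5 ramp runs. That means 4 intermediate landings.
Horizontal run for 2435 mm of rise at 1:14 is 2435 × 14 = 34090 mm.
Intermediate landings: 4 × 1800 = 7200 mm.
Top and bottom landings: 2 × 1500 = 3000 mm.
Total = 34090 + 7200 + 3000 = 44290 mm.
= 44.29 m.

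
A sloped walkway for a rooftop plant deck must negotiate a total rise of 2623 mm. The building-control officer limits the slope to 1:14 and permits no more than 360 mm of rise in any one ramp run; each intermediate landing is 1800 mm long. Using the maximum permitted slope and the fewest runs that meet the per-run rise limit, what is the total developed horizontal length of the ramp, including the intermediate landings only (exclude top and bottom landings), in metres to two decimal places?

49.32 m

2623 / 360 = 7.29, so 8 ramp runs are needed. That means 7 intermediate landings.
Horizontal run for 2623 mm of rise at 1:14 is 2623 × 14 = 36722 mm.
7 intermediate landings contribute 7 × 1800 = 12600 mm.
Total developed length = 36722 + 12600 = 49322 mm.
= 49.32 m.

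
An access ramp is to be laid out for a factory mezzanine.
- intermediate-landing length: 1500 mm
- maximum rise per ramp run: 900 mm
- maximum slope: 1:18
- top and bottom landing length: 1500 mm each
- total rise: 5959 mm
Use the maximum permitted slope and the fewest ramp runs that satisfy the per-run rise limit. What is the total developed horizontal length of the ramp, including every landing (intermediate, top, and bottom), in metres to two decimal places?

119.26 m

At most 900 each: 5959/900 = 6.62, giving 7 ramp runs. That means 6 intermediate landings.
Ramp run (horizontal) at 1:18: 5959 × 18 = 107262 mm.
6 intermediate landings contribute 6 × 1500 = 9000 mm.
Top and bottom landings: 2 × 1500 = 3000 mm.
Total = 107262 + 9000 + 3000 = 119262 mm.
= 119.26 m.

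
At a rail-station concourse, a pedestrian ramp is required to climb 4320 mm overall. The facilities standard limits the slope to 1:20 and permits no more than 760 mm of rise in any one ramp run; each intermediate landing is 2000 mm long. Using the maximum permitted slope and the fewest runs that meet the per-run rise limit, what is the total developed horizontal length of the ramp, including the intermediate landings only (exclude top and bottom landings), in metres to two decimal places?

96.40 m

⌈4320/760⌉ = 6 ramp runs. That means 5 intermediate landings.
Ramp run (horizontal) at 1:20: 4320 × 20 = 86400 mm.
Intermediate landings: 5 × 2000 = 10000 mm.
Developed length = 86400 + 10000 = 96400 mm.
= 96.40 m.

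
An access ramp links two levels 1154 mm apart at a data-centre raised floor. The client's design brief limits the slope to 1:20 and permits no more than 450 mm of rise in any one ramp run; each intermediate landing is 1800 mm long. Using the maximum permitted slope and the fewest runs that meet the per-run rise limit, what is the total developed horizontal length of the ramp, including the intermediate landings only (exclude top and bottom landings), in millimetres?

26680 mm

1154 / 450 = 2.56, so 3 ramp runs are needed. That means 2 intermediate landings.
Horizontal run for 1154 mm of rise at 1:20 is 1154 × 20 = 23080 mm.
2 intermediate landings contribute 2 × 1800 = 3600 mm.
Total developed length = 23080 + 3600 = 26680 mm.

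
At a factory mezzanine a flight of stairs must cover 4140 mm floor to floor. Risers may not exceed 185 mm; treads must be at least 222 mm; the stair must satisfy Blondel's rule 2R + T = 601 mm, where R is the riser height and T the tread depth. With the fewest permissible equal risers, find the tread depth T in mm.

At most 185 each: 4140/185 = 22.38, giving 23 risers.
R = 4140 ÷ 23 = 180 mm.
T = 601 − 2·180 = 241 mm, which satisfies the 222 mm minimum.

241 mm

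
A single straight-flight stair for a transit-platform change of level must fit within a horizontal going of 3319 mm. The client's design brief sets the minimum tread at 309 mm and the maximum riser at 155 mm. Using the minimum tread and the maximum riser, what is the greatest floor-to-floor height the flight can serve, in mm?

1705 mm

3319 / 309 = 10.74, so 10 treads fit.
Risers = treads + 1 = 11.
Maximum height = 11 × 155 = 1705 mm.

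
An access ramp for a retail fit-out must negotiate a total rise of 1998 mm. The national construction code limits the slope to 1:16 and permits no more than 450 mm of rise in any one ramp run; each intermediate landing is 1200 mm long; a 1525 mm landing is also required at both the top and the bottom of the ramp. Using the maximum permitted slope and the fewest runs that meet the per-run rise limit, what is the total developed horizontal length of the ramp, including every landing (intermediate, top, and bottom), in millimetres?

1998 / 450 = 4.440 → round up to 5 ramp runs. That means 4 intermediate landings.
Ramp run (horizontal) at 1:16: 1998 × 16 = 31968 mm.
Intermediate landings: 4 × 1200 = 4800 mm.
Top and bottom landings: 2 × 1525 = 3050 mm.
Total = 31968 + 4800 + 3050 = 39818 mm.

39818 mm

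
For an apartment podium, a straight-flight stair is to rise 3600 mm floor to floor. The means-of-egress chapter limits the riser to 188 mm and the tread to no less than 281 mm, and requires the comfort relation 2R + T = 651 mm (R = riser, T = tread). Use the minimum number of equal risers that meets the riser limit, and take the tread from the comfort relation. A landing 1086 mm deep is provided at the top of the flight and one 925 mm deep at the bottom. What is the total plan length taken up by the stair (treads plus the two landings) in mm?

3600 / 188 = 19.149 → round up to 20 risers.
R = 3600 ÷ 20 = 180 mm.
Tread T = 651 − 2 × 180 = 291 mm (≥ 281 mm).
Going = (20 − 1) × 291 = 5529 mm.
Enclosure = 5529 + 1086 + 925 = 7540 mm.

7540 mm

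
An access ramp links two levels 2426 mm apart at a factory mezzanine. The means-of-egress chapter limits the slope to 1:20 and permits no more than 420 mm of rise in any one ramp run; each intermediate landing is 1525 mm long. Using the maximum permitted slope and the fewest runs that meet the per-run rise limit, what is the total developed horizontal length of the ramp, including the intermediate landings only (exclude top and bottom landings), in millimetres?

⌈2426/420⌉ = 6 ramp runs. That means 5 intermediate landings.
Ramp run (horizontal) at 1:20: 2426 × 20 = 48520 mm.
5 intermediate landings contribute 5 × 1525 = 7625 mm.
Developed length = 48520 + 7625 = 56145 mm.

56145 mm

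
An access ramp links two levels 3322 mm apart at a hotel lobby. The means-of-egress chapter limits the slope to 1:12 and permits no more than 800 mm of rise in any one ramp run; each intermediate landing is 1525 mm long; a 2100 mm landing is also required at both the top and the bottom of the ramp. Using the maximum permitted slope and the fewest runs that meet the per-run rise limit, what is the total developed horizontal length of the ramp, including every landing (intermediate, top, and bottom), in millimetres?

50164 mm

⌈3322/800⌉ = 5 ramp runs. That means 4 intermediate landings.
Horizontal run for 3322 mm of rise at 1:12 is 3322 × 12 = 39864 mm.
4 intermediate landings contribute 4 × 1525 = 6100 mm.
Top and bottom landings: 2 × 2100 = 4200 mm.
Total = 39864 + 6100 + 4200 = 50164 mm.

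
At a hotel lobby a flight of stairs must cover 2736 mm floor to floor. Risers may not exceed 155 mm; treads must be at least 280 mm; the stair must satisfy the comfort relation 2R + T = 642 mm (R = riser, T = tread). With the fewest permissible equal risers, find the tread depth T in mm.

338 mm

At most 155 each: 2736/155 = 17.65, giving 18 risers.
Each riser is 2736/18 = 152 mm (≤ 155 mm).
Tread T = 642 − 2 × 152 = 338 mm (≥ 280 mm).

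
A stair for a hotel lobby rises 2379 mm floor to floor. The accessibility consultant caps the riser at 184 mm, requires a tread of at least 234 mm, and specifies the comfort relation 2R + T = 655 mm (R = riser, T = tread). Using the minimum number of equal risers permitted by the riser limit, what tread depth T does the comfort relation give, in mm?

289 mm

At most 184 each: 2379/184 = 12.93, giving 13 risers.
Each riser is 2379/13 = 183 mm (≤ 184 mm).
T = 655 − 2·183 = 289 mm, which satisfies the 234 mm minimum.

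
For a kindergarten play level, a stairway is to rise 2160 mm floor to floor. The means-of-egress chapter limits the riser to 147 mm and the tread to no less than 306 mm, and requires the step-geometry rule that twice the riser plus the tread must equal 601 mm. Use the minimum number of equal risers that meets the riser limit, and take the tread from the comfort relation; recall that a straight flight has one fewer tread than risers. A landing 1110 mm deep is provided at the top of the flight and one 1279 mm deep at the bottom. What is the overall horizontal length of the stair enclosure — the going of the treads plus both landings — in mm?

⌈2160/147⌉ = 15 risers.
R = 2160 ÷ 15 = 144 mm.
Tread T = 601 − 2 × 144 = 313 mm (≥ 306 mm).
Treads = 15 − 1 = 14; going = 14 × 313 = 4382 mm.
Add landings: 4382 + 1110 + 1279 = 6771 mm.

6771 mm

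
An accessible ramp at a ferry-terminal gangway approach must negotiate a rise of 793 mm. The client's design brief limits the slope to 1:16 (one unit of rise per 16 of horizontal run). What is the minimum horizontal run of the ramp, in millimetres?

12688 mm

At 1:16 the run is 16 × 793 = 12688 mm.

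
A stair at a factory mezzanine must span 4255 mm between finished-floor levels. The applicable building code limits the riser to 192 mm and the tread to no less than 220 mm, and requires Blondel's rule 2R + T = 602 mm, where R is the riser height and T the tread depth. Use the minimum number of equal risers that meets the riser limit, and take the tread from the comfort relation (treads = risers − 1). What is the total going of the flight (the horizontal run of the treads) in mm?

⌈4255/192⌉ = 23 risers.
Riser R = 4255 / 23 = 185 mm, within the 192 mm limit.
T = 602 − 2·185 = 232 mm, which satisfies the 220 mm minimum.
23 risers give 22 treads; going = 22 × 232 = 5104 mm.

5104 mm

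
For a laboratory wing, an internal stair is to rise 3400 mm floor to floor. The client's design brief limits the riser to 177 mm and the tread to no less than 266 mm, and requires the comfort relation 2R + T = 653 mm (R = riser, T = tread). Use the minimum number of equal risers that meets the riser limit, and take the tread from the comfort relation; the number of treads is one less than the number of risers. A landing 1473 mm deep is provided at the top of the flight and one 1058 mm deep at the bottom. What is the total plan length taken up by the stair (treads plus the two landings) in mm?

8478 mm

3400 / 177 = 19.21, so 20 risers are needed.
Each riser is 3400/20 = 170 mm (≤ 177 mm).
From 2R + T = 653: T = 653 − 340 = 313 mm.
Going = (20 − 1) × 313 = 5947 mm.
Add landings: 5947 + 1473 + 1058 = 8478 mm.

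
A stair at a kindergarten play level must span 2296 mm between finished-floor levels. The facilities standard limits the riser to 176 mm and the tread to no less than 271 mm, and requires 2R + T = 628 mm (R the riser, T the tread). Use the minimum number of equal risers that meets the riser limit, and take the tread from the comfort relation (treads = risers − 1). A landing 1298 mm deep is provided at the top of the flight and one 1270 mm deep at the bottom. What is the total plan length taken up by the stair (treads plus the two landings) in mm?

⌈2296/176⌉ = 14 risers.
R = 2296 ÷ 14 = 164 mm.
From 2R + T = 628: T = 628 − 328 = 300 mm.
Going = (14 − 1) × 300 = 3900 mm.
Enclosure = 3900 + 1298 + 1270 = 6468 mm.

6468 mm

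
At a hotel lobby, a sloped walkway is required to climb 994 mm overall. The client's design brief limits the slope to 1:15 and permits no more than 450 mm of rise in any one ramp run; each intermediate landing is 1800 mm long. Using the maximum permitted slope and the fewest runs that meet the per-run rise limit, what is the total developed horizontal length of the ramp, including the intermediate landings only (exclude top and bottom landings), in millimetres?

994 / 450 = 2.209 → round up to 3 ramp runs. That means 2 intermediate landings.
Ramp run (horizontal) at 1:15: 994 × 15 = 14910 mm.
2 intermediate landings contribute 2 × 1800 = 3600 mm.
Developed length = 14910 + 3600 = 18510 mm.

18510 mm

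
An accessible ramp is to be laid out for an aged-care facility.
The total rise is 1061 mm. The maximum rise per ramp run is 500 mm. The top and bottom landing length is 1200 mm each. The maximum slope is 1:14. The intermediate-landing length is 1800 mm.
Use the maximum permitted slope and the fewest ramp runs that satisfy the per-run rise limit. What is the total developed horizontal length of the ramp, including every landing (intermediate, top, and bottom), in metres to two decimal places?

20.85 m

⌈1061/500⌉ = 3 ramp runs. That means 2 intermediate landings.
Ramp run (horizontal) at 1:14: 1061 × 14 = 14854 mm.
2 intermediate landings contribute 2 × 1800 = 3600 mm.
Top and bottom landings: 2 × 1200 = 2400 mm.
Total = 14854 + 3600 + 2400 = 20854 mm.
= 20.85 m.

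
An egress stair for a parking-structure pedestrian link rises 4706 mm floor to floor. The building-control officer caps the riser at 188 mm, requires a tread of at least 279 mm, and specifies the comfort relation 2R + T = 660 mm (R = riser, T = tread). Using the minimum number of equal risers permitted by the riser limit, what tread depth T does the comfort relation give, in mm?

298 mm

4706 / 188 = 25.03, so 26 risers are needed.
R = 4706 ÷ 26 = 181 mm.
Tread T = 660 − 2 × 181 = 298 mm (≥ 279 mm).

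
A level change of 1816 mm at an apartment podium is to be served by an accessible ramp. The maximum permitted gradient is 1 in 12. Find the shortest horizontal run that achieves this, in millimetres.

21792 mm

At 1:12 the run is 12 × 1816 = 21792 mm.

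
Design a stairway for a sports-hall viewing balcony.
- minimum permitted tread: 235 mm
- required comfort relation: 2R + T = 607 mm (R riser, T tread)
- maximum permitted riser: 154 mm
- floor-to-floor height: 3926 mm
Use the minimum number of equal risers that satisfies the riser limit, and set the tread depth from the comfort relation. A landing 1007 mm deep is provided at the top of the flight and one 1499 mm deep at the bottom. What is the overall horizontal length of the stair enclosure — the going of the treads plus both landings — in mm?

10131 mm

3926 / 154 = 25.49, so 26 risers are needed.
Riser R = 3926 / 26 = 151 mm, within the 154 mm limit.
T = 607 − 2·151 = 305 mm, which satisfies the 235 mm minimum.
Treads = 26 − 1 = 25; going = 25 × 305 = 7625 mm.
Enclosure = 7625 + 1007 + 1499 = 10131 mm.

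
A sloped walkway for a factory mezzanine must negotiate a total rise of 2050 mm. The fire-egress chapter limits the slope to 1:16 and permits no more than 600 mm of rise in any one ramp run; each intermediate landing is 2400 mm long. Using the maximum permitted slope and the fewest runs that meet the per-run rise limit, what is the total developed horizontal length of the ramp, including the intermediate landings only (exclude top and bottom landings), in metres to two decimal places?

40.00 m

At most 600 each: 2050/600 = 3.42, giving 4 ramp runs. That means 3 intermediate landings.
Ramp run (horizontal) at 1:16: 2050 × 16 = 32800 mm.
3 intermediate landings contribute 3 × 2400 = 7200 mm.
Developed length = 32800 + 7200 = 40000 mm.
= 40.00 m.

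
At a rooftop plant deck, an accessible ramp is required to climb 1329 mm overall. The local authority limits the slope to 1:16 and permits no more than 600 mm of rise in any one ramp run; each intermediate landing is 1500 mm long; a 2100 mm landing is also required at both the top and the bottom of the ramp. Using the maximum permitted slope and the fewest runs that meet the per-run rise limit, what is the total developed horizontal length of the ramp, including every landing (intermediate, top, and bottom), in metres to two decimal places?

28.46 m

1329 / 600 = 2.215 → round up to 3 ramp runs. That means 2 intermediate landings.
Ramp run (horizontal) at 1:16: 1329 × 16 = 21264 mm.
2 intermediate landings contribute 2 × 1500 = 3000 mm.
Top and bottom landings: 2 × 2100 = 4200 mm.
Total = 21264 + 3000 + 4200 = 28464 mm.
= 28.46 m.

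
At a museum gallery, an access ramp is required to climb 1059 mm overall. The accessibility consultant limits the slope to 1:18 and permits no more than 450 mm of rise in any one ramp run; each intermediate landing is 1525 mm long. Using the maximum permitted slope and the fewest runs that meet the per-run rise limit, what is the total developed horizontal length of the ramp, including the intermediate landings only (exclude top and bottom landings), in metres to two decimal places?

At most 450 each: 1059/450 = 2.35, giving 3 ramp runs. That means 2 intermediate landings.
Horizontal run for 1059 mm of rise at 1:18 is 1059 × 18 = 19062 mm.
Intermediate landings: 2 × 1525 = 3050 mm.
Developed length = 19062 + 3050 = 22112 mm.
= 22.11 m.

22.11 m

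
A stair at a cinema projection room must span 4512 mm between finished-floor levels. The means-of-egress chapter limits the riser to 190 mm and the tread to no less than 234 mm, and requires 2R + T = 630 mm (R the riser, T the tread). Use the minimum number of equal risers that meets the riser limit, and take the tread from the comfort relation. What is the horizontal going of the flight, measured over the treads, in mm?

4512 / 190 = 23.747 → round up to 24 risers.
Riser R = 4512 / 24 = 188 mm, within the 190 mm limit.
Tread T = 630 − 2 × 188 = 254 mm (≥ 234 mm).
Treads = 24 − 1 = 23; going = 23 × 254 = 5842 mm.

5842 mm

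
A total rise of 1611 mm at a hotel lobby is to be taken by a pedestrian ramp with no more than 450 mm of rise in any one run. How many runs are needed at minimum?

1611 / 450 = 3.580 → round up to 4 ramp runs.

4 runs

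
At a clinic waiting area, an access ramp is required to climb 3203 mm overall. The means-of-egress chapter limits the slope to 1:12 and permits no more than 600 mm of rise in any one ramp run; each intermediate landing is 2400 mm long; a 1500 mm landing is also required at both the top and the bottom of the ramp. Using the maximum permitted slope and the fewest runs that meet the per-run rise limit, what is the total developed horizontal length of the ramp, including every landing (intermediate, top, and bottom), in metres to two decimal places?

53.44 m

At most 600 each: 3203/600 = 5.34, giving 6 ramp runs. That means 5 intermediate landings.
Horizontal run for 3203 mm of rise at 1:12 is 3203 × 12 = 38436 mm.
5 intermediate landings contribute 5 × 2400 = 12000 mm.
Top and bottom landings: 2 × 1500 = 3000 mm.
Total = 38436 + 12000 + 3000 = 53436 mm.
= 53.44 m.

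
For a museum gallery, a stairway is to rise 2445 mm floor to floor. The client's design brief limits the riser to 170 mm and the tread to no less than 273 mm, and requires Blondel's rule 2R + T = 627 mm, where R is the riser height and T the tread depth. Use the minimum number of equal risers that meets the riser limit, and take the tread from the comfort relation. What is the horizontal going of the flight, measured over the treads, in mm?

2445 / 170 = 14.382 → round up to 15 risers.
Riser R = 2445 / 15 = 163 mm, within the 170 mm limit.
From 2R + T = 627: T = 627 − 326 = 301 mm.
Treads = 15 − 1 = 14; going = 14 × 301 = 4214 mm.

4214 mm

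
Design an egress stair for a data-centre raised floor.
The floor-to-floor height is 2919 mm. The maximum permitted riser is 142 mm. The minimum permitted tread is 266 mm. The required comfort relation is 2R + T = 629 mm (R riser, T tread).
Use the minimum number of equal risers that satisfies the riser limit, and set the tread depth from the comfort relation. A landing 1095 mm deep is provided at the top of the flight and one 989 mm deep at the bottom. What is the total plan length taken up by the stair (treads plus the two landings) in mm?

⌈2919/142⌉ = 21 risers.
Each riser is 2919/21 = 139 mm (≤ 142 mm).
From 2R + T = 629: T = 629 − 278 = 351 mm.
Going = (21 − 1) × 351 = 7020 mm.
Add landings: 7020 + 1095 + 989 = 9104 mm.

9104 mm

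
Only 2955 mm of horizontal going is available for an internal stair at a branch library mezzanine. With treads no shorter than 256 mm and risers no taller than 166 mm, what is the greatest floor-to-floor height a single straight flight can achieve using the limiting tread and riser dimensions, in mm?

1992 mm

Treads that fit: ⌊2955 / 256⌋ = 11.
Risers = treads + 1 = 12.
Maximum height = 12 × 166 = 1992 mm.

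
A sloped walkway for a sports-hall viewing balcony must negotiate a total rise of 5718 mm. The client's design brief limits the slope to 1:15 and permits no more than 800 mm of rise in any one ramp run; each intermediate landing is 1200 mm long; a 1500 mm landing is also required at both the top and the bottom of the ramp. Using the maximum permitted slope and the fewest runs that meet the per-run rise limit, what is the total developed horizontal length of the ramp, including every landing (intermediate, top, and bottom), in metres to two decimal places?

97.17 m

5718 / 800 = 7.147 → round up to 8 ramp runs. That means 7 intermediate landings.
Ramp run (horizontal) at 1:15: 5718 × 15 = 85770 mm.
7 intermediate landings contribute 7 × 1200 = 8400 mm.
Top and bottom landings: 2 × 1500 = 3000 mm.
Total = 85770 + 8400 + 3000 = 97170 mm.
= 97.17 m.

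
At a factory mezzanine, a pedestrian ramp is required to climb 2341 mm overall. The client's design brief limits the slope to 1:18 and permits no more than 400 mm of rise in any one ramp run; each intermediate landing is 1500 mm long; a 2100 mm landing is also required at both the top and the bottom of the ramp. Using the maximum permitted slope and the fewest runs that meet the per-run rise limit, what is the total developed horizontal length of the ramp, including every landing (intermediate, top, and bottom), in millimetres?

53838 mm

At most 400 each: 2341/400 = 5.85, giving 6 ramp runs. That means 5 intermediate landings.
Horizontal run for 2341 mm of rise at 1:18 is 2341 × 18 = 42138 mm.
Intermediate landings: 5 × 1500 = 7500 mm.
Top and bottom landings: 2 × 2100 = 4200 mm.
Total = 42138 + 7500 + 4200 = 53838 mm.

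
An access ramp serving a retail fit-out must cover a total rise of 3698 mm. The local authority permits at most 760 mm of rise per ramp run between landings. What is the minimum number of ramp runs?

At most 760 each: 3698/760 = 4.87, giving 5 ramp runs.

5 runs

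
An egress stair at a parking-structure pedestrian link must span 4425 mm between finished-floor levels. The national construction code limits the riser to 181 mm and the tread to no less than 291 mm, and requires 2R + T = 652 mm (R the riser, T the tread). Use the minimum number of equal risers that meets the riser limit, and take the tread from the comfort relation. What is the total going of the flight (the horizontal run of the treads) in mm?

4425 / 181 = 24.45, so 25 risers are needed.
Riser R = 4425 / 25 = 177 mm, within the 181 mm limit.
From 2R + T = 652: T = 652 − 354 = 298 mm.
Treads = 25 − 1 = 24; going = 24 × 298 = 7152 mm.

7152 mm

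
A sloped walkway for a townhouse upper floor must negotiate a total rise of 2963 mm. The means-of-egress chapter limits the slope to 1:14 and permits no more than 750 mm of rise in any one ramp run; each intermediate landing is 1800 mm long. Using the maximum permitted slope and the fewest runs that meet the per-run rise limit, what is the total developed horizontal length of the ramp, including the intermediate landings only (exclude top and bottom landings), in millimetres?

2963 / 750 = 3.95, so 4 ramp runs are needed. That means 3 intermediate landings.
Horizontal run for 2963 mm of rise at 1:14 is 2963 × 14 = 41482 mm.
3 intermediate landings contribute 3 × 1800 = 5400 mm.
Developed length = 41482 + 5400 = 46882 mm.

46882 mm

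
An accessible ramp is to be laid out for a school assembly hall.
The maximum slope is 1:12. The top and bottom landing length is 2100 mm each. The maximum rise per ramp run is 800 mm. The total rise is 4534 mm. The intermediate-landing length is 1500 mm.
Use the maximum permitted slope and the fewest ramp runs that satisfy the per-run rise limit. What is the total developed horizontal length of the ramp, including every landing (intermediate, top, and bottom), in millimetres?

66108 mm

⌈4534/800⌉ = 6 ramp runs. That means 5 intermediate landings.
Ramp run (horizontal) at 1:12: 4534 × 12 = 54408 mm.
Intermediate landings: 5 × 1500 = 7500 mm.
Top and bottom landings: 2 × 2100 = 4200 mm.
Total = 54408 + 7500 + 4200 = 66108 mm.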